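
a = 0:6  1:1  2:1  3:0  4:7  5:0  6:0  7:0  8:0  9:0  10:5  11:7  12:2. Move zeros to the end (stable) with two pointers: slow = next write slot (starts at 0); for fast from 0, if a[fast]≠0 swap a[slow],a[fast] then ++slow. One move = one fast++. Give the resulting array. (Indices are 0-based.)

(s=0,f=0) a[fast]=6≠0 swap→a[0]=6 → slow++,fast++
(s=1,f=1) a[fast]=1≠0 swap→a[1]=1 → slow++,fast++
(s=2,f=2) a[fast]=1≠0 swap→a[2]=1 → slow++,fast++
(s=3,f=3) a[fast]=0 → fast++
(s=3,f=4) a[fast]=7≠0 swap→a[3]=7 → slow++,fast++
(s=4,f=5) a[fast]=0 → fast++
(s=4,f=6) a[fast]=0 → fast++
(s=4,f=7) a[fast]=0 → fast++
(s=4,f=8) a[fast]=0 → fast++
(s=4,f=9) a[fast]=0 → fast++
(s=4,f=10) a[fast]=5≠0 swap→a[4]=5 → slow++,fast++
(s=5,f=11) a[fast]=7≠0 swap→a[5]=7 → slow++,fast++
(s=6,f=12) a[fast]=2≠0 swap→a[6]=2 → slow++,fast++

[6, 1, 1, 7, 5, 7, 2, 0, 0, 0, 0, 0, 0]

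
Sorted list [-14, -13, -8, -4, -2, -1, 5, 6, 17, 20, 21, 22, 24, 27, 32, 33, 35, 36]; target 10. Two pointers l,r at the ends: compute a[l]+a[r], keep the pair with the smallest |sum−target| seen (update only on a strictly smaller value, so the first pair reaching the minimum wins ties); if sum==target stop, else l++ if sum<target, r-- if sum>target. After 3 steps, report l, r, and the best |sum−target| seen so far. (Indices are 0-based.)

l=0, r=14, best |Δ|=9

[0,17] -14+36=22 d=12 * → r--
[0,16] -14+35=21 d=11 * → r--
[0,15] -14+33=19 d=9 * → r--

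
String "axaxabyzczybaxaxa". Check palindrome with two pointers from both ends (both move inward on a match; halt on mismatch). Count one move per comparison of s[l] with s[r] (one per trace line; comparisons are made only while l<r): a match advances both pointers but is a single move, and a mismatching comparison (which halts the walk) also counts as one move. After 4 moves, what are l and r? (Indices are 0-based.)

l=4, r=12

[0,16] 'a'=='a' → l++,r--
[1,15] 'x'=='x' → l++,r--
[2,14] 'a'=='a' → l++,r--
[3,13] 'x'=='x' → l++,r--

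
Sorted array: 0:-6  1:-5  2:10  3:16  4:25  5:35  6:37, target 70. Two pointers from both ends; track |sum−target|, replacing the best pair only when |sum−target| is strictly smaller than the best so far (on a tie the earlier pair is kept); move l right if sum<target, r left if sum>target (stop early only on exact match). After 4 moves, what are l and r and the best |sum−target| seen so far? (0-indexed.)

[0,6] -6+37=31 d=39 * → l++
[1,6] -5+37=32 d=38 * → l++
[2,6] 10+37=47 d=23 * → l++
[3,6] 16+37=53 d=17 * → l++

l=4, r=6, best |Δ|=17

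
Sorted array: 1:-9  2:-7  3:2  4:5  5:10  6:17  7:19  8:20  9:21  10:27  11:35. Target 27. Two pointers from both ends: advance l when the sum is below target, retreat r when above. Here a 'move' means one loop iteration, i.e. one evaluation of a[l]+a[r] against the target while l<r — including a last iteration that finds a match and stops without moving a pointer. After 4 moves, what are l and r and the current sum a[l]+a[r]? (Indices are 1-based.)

l=1 r=11: -9+35=26 <27, l++
l=2 r=11: -7+35=28 >27, r--
l=2 r=10: -7+27=20 <27, l++
l=3 r=10: 2+27=29 >27, r--

l=3, r=9, sum=23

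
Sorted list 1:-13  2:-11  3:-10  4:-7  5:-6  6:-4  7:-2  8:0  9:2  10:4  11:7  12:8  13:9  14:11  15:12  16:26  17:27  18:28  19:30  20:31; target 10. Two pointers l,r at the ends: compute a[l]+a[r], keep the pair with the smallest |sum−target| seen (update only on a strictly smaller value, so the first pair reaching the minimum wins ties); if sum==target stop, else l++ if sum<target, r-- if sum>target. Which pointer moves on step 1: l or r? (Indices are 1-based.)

l=1 r=20: -13+31=18 d=8 *, r--

r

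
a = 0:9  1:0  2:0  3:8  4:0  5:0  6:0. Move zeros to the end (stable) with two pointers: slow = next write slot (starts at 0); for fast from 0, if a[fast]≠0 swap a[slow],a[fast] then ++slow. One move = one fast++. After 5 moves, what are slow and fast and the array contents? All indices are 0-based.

slow=2, fast=5, a=[9, 8, 0, 0, 0, 0, 0]

(s=0,f=0) a[fast]=9≠0 swap→a[0]=9 → slow++,fast++
(s=1,f=1) a[fast]=0 → fast++
(s=1,f=2) a[fast]=0 → fast++
(s=1,f=3) a[fast]=8≠0 swap→a[1]=8 → slow++,fast++
(s=2,f=4) a[fast]=0 → fast++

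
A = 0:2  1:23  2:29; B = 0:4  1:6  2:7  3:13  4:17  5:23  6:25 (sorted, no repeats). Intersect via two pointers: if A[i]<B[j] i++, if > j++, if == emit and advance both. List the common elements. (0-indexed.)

intersection = [23]

i=0 j=0: 2<4, i++
i=1 j=0: 23>4, j++
i=1 j=1: 23>6, j++
i=1 j=2: 23>7, j++
i=1 j=3: 23>13, j++
i=1 j=4: 23>17, j++
i=1 j=5: 23==23 emit, i++,j++
i=2 j=6: 29>25, j++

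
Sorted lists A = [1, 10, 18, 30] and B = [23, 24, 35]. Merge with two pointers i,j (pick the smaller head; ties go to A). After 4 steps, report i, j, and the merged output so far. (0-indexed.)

i=3, j=1, merged so far=[1, 10, 18, 23]

i=0 j=0: A[i]=1<=B[j]=23 take 1, i++
i=1 j=0: A[i]=10<=B[j]=23 take 10, i++
i=2 j=0: A[i]=18<=B[j]=23 take 18, i++
i=3 j=0: A[i]=30>B[j]=23 take 23, j++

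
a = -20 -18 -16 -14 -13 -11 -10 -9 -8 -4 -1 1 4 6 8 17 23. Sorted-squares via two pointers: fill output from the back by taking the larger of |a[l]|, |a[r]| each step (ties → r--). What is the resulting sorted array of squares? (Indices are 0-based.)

[0,16] |-20|<=|23| out[16]=529 → r--
[0,15] |-20|>|17| out[15]=400 → l++
[1,15] |-18|>|17| out[14]=324 → l++
[2,15] |-16|<=|17| out[13]=289 → r--
[2,14] |-16|>|8| out[12]=256 → l++
[3,14] |-14|>|8| out[11]=196 → l++
[4,14] |-13|>|8| out[10]=169 → l++
[5,14] |-11|>|8| out[9]=121 → l++
[6,14] |-10|>|8| out[8]=100 → l++
[7,14] |-9|>|8| out[7]=81 → l++
[8,14] |-8|<=|8| out[6]=64 → r--
[8,13] |-8|>|6| out[5]=64 → l++
[9,13] |-4|<=|6| out[4]=36 → r--
[9,12] |-4|<=|4| out[3]=16 → r--
[9,11] |-4|>|1| out[2]=16 → l++
[10,11] |-1|<=|1| out[1]=1 → r--
[10,10] |-1|<=|-1| out[0]=1 → r--

[1, 1, 16, 16, 36, 64, 64, 81, 100, 121, 169, 196, 256, 289, 324, 400, 529]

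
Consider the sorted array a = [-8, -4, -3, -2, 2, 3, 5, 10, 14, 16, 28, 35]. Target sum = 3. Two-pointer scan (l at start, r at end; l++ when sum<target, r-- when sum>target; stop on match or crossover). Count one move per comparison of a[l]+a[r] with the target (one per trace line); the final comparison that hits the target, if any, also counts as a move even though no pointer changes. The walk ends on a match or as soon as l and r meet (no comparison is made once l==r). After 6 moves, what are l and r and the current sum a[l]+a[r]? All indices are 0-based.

l=1, r=6, sum=1

l=0 r=11: -8+35=27 >3, r--
l=0 r=10: -8+28=20 >3, r--
l=0 r=9: -8+16=8 >3, r--
l=0 r=8: -8+14=6 >3, r--
l=0 r=7: -8+10=2 <3, l++
l=1 r=7: -4+10=6 >3, r--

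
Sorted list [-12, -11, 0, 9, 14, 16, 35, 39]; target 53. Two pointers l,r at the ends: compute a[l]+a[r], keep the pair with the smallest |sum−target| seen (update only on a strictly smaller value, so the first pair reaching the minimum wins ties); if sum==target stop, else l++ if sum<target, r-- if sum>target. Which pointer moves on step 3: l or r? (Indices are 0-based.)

[0,7] -12+39=27 d=26 * → l++
[1,7] -11+39=28 d=25 * → l++
[2,7] 0+39=39 d=14 * → l++

l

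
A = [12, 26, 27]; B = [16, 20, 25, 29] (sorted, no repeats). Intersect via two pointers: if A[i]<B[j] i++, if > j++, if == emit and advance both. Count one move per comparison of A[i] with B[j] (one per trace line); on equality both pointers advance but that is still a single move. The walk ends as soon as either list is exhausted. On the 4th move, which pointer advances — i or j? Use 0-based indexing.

i=0 j=0: 12<16, i++
i=1 j=0: 26>16, j++
i=1 j=1: 26>20, j++
i=1 j=2: 26>25, j++

j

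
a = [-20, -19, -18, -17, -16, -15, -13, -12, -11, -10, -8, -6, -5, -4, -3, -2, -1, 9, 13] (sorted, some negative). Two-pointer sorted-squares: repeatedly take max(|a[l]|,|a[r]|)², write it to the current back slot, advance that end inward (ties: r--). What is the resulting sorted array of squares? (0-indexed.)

[0,18] |-20|>|13| out[18]=400 → l++
[1,18] |-19|>|13| out[17]=361 → l++
[2,18] |-18|>|13| out[16]=324 → l++
[3,18] |-17|>|13| out[15]=289 → l++
[4,18] |-16|>|13| out[14]=256 → l++
[5,18] |-15|>|13| out[13]=225 → l++
[6,18] |-13|<=|13| out[12]=169 → r--
[6,17] |-13|>|9| out[11]=169 → l++
[7,17] |-12|>|9| out[10]=144 → l++
[8,17] |-11|>|9| out[9]=121 → l++
[9,17] |-10|>|9| out[8]=100 → l++
[10,17] |-8|<=|9| out[7]=81 → r--
[10,16] |-8|>|-1| out[6]=64 → l++
[11,16] |-6|>|-1| out[5]=36 → l++
[12,16] |-5|>|-1| out[4]=25 → l++
[13,16] |-4|>|-1| out[3]=16 → l++
[14,16] |-3|>|-1| out[2]=9 → l++
[15,16] |-2|>|-1| out[1]=4 → l++
[16,16] |-1|<=|-1| out[0]=1 → r--

[1, 4, 9, 16, 25, 36, 64, 81, 100, 121, 144, 169, 169, 225, 256, 289, 324, 361, 400]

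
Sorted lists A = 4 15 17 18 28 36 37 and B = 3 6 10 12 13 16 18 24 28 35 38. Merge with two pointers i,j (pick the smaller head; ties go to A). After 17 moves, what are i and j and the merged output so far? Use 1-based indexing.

i=8, j=11, merged so far=[3, 4, 6, 10, 12, 13, 15, 16, 17, 18, 18, 24, 28, 28, 35, 36, 37]

i=1 j=1: A[i]=4>B[j]=3 take 3, j++
i=1 j=2: A[i]=4<=B[j]=6 take 4, i++
i=2 j=2: A[i]=15>B[j]=6 take 6, j++
i=2 j=3: A[i]=15>B[j]=10 take 10, j++
i=2 j=4: A[i]=15>B[j]=12 take 12, j++
i=2 j=5: A[i]=15>B[j]=13 take 13, j++
i=2 j=6: A[i]=15<=B[j]=16 take 15, i++
i=3 j=6: A[i]=17>B[j]=16 take 16, j++
i=3 j=7: A[i]=17<=B[j]=18 take 17, i++
i=4 j=7: A[i]=18<=B[j]=18 take 18, i++
i=5 j=7: A[i]=28>B[j]=18 take 18, j++
i=5 j=8: A[i]=28>B[j]=24 take 24, j++
i=5 j=9: A[i]=28<=B[j]=28 take 28, i++
i=6 j=9: A[i]=36>B[j]=28 take 28, j++
i=6 j=10: A[i]=36>B[j]=35 take 35, j++
i=6 j=11: A[i]=36<=B[j]=38 take 36, i++
i=7 j=11: A[i]=37<=B[j]=38 take 37, i++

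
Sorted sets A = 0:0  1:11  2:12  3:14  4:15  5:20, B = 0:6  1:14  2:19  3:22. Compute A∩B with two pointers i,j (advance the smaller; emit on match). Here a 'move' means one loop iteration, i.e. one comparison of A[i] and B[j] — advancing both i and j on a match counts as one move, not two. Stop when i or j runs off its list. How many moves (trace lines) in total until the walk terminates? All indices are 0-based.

8 moves

i=0 j=0: 0<6, i++
i=1 j=0: 11>6, j++
i=1 j=1: 11<14, i++
i=2 j=1: 12<14, i++
i=3 j=1: 14==14 emit, i++,j++
i=4 j=2: 15<19, i++
i=5 j=2: 20>19, j++
i=5 j=3: 20<22, i++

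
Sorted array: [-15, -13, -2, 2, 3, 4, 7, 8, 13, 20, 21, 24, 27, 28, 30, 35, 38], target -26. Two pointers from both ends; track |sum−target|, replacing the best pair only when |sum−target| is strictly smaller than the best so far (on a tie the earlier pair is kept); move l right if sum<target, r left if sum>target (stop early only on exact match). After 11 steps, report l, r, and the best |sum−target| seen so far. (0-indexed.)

l=0 r=16: -15+38=23 d=49 *, r--
l=0 r=15: -15+35=20 d=46 *, r--
l=0 r=14: -15+30=15 d=41 *, r--
l=0 r=13: -15+28=13 d=39 *, r--
l=0 r=12: -15+27=12 d=38 *, r--
l=0 r=11: -15+24=9 d=35 *, r--
l=0 r=10: -15+21=6 d=32 *, r--
l=0 r=9: -15+20=5 d=31 *, r--
l=0 r=8: -15+13=-2 d=24 *, r--
l=0 r=7: -15+8=-7 d=19 *, r--
l=0 r=6: -15+7=-8 d=18 *, r--

l=0, r=5, best |Δ|=18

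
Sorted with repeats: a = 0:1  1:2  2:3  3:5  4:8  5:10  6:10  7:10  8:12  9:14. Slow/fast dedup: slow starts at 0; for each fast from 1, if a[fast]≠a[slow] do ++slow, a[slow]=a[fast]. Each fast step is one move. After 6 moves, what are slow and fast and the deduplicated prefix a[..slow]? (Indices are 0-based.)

slow=0 fast=1: a[fast]=2≠a[slow]=1 write a[1]=2, slow++,fast++
slow=1 fast=2: a[fast]=3≠a[slow]=2 write a[2]=3, slow++,fast++
slow=2 fast=3: a[fast]=5≠a[slow]=3 write a[3]=5, slow++,fast++
slow=3 fast=4: a[fast]=8≠a[slow]=5 write a[4]=8, slow++,fast++
slow=4 fast=5: a[fast]=10≠a[slow]=8 write a[5]=10, slow++,fast++
slow=5 fast=6: a[fast]=10=a[slow] dup, fast++

slow=5, fast=7, prefix=[1, 2, 3, 5, 8, 10]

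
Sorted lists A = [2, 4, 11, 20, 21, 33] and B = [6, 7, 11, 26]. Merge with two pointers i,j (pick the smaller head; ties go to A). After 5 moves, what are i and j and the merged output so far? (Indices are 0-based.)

i=3, j=2, merged so far=[2, 4, 6, 7, 11]

[i=0,j=0] A[i]=2<=B[j]=6 take 2 → i++
[i=1,j=0] A[i]=4<=B[j]=6 take 4 → i++
[i=2,j=0] A[i]=11>B[j]=6 take 6 → j++
[i=2,j=1] A[i]=11>B[j]=7 take 7 → j++
[i=2,j=2] A[i]=11<=B[j]=11 take 11 → i++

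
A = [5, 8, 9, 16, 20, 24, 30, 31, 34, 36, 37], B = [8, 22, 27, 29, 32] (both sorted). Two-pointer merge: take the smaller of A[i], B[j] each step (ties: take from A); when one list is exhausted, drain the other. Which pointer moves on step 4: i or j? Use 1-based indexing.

i

[i=1,j=1] A[i]=5<=B[j]=8 take 5 → i++
[i=2,j=1] A[i]=8<=B[j]=8 take 8 → i++
[i=3,j=1] A[i]=9>B[j]=8 take 8 → j++
[i=3,j=2] A[i]=9<=B[j]=22 take 9 → i++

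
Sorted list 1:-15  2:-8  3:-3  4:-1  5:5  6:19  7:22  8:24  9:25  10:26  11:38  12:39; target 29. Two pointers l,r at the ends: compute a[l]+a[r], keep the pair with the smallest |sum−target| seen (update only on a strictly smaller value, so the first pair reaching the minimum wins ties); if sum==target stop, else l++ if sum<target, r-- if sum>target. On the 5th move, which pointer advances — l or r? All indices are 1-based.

l

l=1 r=12: -15+39=24 d=5 *, l++
l=2 r=12: -8+39=31 d=2 *, r--
l=2 r=11: -8+38=30 d=1 *, r--
l=2 r=10: -8+26=18 d=11, l++
l=3 r=10: -3+26=23 d=6, l++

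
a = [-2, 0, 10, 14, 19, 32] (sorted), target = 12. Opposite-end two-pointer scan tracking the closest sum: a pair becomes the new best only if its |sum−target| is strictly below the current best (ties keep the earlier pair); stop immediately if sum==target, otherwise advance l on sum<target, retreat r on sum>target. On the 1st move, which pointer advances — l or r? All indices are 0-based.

r

l=0 r=5: -2+32=30 d=18 *, r--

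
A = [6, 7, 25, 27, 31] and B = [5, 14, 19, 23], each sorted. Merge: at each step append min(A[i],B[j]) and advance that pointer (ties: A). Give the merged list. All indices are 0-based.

i=0 j=0: A[i]=6>B[j]=5 take 5, j++
i=0 j=1: A[i]=6<=B[j]=14 take 6, i++
i=1 j=1: A[i]=7<=B[j]=14 take 7, i++
i=2 j=1: A[i]=25>B[j]=14 take 14, j++
i=2 j=2: A[i]=25>B[j]=19 take 19, j++
i=2 j=3: A[i]=25>B[j]=23 take 23, j++
i=2 j=4: B done, take A[i]=25, i++
i=3 j=4: B done, take A[i]=27, i++
i=4 j=4: B done, take A[i]=31, i++

[5, 6, 7, 14, 19, 23, 25, 27, 31]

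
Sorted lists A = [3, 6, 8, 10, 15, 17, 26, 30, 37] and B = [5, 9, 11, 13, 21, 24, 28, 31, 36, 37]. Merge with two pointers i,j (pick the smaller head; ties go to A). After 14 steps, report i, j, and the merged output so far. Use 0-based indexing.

[i=0,j=0] A[i]=3<=B[j]=5 take 3 → i++
[i=1,j=0] A[i]=6>B[j]=5 take 5 → j++
[i=1,j=1] A[i]=6<=B[j]=9 take 6 → i++
[i=2,j=1] A[i]=8<=B[j]=9 take 8 → i++
[i=3,j=1] A[i]=10>B[j]=9 take 9 → j++
[i=3,j=2] A[i]=10<=B[j]=11 take 10 → i++
[i=4,j=2] A[i]=15>B[j]=11 take 11 → j++
[i=4,j=3] A[i]=15>B[j]=13 take 13 → j++
[i=4,j=4] A[i]=15<=B[j]=21 take 15 → i++
[i=5,j=4] A[i]=17<=B[j]=21 take 17 → i++
[i=6,j=4] A[i]=26>B[j]=21 take 21 → j++
[i=6,j=5] A[i]=26>B[j]=24 take 24 → j++
[i=6,j=6] A[i]=26<=B[j]=28 take 26 → i++
[i=7,j=6] A[i]=30>B[j]=28 take 28 → j++

i=7, j=7, merged so far=[3, 5, 6, 8, 9, 10, 11, 13, 15, 17, 21, 24, 26, 28]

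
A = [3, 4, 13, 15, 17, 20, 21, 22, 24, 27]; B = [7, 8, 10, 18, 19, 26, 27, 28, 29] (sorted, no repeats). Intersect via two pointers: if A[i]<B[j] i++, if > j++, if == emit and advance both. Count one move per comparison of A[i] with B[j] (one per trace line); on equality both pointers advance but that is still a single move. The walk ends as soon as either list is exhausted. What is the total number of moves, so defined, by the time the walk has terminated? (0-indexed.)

16 moves

i=0 j=0: 3<7, i++
i=1 j=0: 4<7, i++
i=2 j=0: 13>7, j++
i=2 j=1: 13>8, j++
i=2 j=2: 13>10, j++
i=2 j=3: 13<18, i++
i=3 j=3: 15<18, i++
i=4 j=3: 17<18, i++
i=5 j=3: 20>18, j++
i=5 j=4: 20>19, j++
i=5 j=5: 20<26, i++
i=6 j=5: 21<26, i++
i=7 j=5: 22<26, i++
i=8 j=5: 24<26, i++
i=9 j=5: 27>26, j++
i=9 j=6: 27==27 emit, i++,j++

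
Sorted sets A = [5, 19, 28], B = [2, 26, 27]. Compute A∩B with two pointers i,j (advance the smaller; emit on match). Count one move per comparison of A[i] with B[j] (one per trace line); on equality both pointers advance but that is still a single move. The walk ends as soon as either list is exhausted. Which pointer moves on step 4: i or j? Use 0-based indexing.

[i=0,j=0] 5>2 → j++
[i=0,j=1] 5<26 → i++
[i=1,j=1] 19<26 → i++
[i=2,j=1] 28>26 → j++

j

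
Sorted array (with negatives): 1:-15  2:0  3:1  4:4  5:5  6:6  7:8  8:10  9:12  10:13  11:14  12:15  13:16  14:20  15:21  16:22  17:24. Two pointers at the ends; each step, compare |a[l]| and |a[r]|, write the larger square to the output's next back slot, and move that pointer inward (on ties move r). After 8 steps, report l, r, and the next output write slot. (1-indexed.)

[1,17] |-15|<=|24| out[17]=576 → r--
[1,16] |-15|<=|22| out[16]=484 → r--
[1,15] |-15|<=|21| out[15]=441 → r--
[1,14] |-15|<=|20| out[14]=400 → r--
[1,13] |-15|<=|16| out[13]=256 → r--
[1,12] |-15|<=|15| out[12]=225 → r--
[1,11] |-15|>|14| out[11]=225 → l++
[2,11] |0|<=|14| out[10]=196 → r--

l=2, r=10, next write slot=9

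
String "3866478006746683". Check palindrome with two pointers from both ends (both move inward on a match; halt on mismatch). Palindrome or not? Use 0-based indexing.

not a palindrome (mismatch at 6,9)

[0,15] '3'=='3' → l++,r--
[1,14] '8'=='8' → l++,r--
[2,13] '6'=='6' → l++,r--
[3,12] '6'=='6' → l++,r--
[4,11] '4'=='4' → l++,r--
[5,10] '7'=='7' → l++,r--
[6,9] '8'!='6' → stop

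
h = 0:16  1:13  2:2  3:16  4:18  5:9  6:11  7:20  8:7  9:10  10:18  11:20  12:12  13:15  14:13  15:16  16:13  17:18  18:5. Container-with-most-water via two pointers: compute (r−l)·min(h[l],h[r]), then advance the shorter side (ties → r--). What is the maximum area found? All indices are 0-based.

[0,18] min(16,5)*18=90 best=90 * → r--
[0,17] min(16,18)*17=272 best=272 * → l++
[1,17] min(13,18)*16=208 best=272 → l++
[2,17] min(2,18)*15=30 best=272 → l++
[3,17] min(16,18)*14=224 best=272 → l++
[4,17] min(18,18)*13=234 best=272 → r--
[4,16] min(18,13)*12=156 best=272 → r--
[4,15] min(18,16)*11=176 best=272 → r--
[4,14] min(18,13)*10=130 best=272 → r--
[4,13] min(18,15)*9=135 best=272 → r--
[4,12] min(18,12)*8=96 best=272 → r--
[4,11] min(18,20)*7=126 best=272 → l++
[5,11] min(9,20)*6=54 best=272 → l++
[6,11] min(11,20)*5=55 best=272 → l++
[7,11] min(20,20)*4=80 best=272 → r--
[7,10] min(20,18)*3=54 best=272 → r--
[7,9] min(20,10)*2=20 best=272 → r--
[7,8] min(20,7)*1=7 best=272 → r--

max area = 272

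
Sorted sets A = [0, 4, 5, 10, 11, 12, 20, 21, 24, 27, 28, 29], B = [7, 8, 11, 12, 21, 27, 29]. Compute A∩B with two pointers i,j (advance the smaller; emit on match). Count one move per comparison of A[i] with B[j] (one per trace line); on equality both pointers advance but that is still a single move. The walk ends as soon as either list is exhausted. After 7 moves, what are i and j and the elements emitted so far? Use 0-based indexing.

[i=0,j=0] 0<7 → i++
[i=1,j=0] 4<7 → i++
[i=2,j=0] 5<7 → i++
[i=3,j=0] 10>7 → j++
[i=3,j=1] 10>8 → j++
[i=3,j=2] 10<11 → i++
[i=4,j=2] 11==11 emit → i++,j++

i=5, j=3, emitted=[11]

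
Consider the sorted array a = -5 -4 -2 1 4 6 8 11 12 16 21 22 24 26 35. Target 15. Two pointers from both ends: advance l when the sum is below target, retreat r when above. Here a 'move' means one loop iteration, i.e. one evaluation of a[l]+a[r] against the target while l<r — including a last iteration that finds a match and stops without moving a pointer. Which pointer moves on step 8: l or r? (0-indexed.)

l

l=0 r=14: -5+35=30 >15, r--
l=0 r=13: -5+26=21 >15, r--
l=0 r=12: -5+24=19 >15, r--
l=0 r=11: -5+22=17 >15, r--
l=0 r=10: -5+21=16 >15, r--
l=0 r=9: -5+16=11 <15, l++
l=1 r=9: -4+16=12 <15, l++
l=2 r=9: -2+16=14 <15, l++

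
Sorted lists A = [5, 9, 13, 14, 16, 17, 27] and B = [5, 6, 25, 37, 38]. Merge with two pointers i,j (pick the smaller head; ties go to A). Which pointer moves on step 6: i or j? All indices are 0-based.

[i=0,j=0] A[i]=5<=B[j]=5 take 5 → i++
[i=1,j=0] A[i]=9>B[j]=5 take 5 → j++
[i=1,j=1] A[i]=9>B[j]=6 take 6 → j++
[i=1,j=2] A[i]=9<=B[j]=25 take 9 → i++
[i=2,j=2] A[i]=13<=B[j]=25 take 13 → i++
[i=3,j=2] A[i]=14<=B[j]=25 take 14 → i++

i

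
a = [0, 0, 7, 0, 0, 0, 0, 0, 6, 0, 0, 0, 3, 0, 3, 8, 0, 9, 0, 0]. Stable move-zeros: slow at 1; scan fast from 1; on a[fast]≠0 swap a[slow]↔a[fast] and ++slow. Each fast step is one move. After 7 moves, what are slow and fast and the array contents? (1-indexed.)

slow=2, fast=8, a=[7, 0, 0, 0, 0, 0, 0, 0, 6, 0, 0, 0, 3, 0, 3, 8, 0, 9, 0, 0]

slow=1 fast=1: a[fast]=0, fast++
slow=1 fast=2: a[fast]=0, fast++
slow=1 fast=3: a[fast]=7≠0 swap→a[1]=7, slow++,fast++
slow=2 fast=4: a[fast]=0, fast++
slow=2 fast=5: a[fast]=0, fast++
slow=2 fast=6: a[fast]=0, fast++
slow=2 fast=7: a[fast]=0, fast++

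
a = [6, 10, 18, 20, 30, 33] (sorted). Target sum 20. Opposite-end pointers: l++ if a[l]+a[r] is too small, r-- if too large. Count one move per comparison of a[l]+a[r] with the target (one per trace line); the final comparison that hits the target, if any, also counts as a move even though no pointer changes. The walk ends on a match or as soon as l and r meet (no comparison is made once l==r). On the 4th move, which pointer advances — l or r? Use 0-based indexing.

l=0 r=5: 6+33=39 >20, r--
l=0 r=4: 6+30=36 >20, r--
l=0 r=3: 6+20=26 >20, r--
l=0 r=2: 6+18=24 >20, r--

r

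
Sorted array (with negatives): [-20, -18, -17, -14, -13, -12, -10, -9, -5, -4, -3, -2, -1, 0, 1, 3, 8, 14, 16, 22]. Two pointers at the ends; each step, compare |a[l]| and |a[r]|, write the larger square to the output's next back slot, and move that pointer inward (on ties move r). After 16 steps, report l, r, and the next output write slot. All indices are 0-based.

[0,19] |-20|<=|22| out[19]=484 → r--
[0,18] |-20|>|16| out[18]=400 → l++
[1,18] |-18|>|16| out[17]=324 → l++
[2,18] |-17|>|16| out[16]=289 → l++
[3,18] |-14|<=|16| out[15]=256 → r--
[3,17] |-14|<=|14| out[14]=196 → r--
[3,16] |-14|>|8| out[13]=196 → l++
[4,16] |-13|>|8| out[12]=169 → l++
[5,16] |-12|>|8| out[11]=144 → l++
[6,16] |-10|>|8| out[10]=100 → l++
[7,16] |-9|>|8| out[9]=81 → l++
[8,16] |-5|<=|8| out[8]=64 → r--
[8,15] |-5|>|3| out[7]=25 → l++
[9,15] |-4|>|3| out[6]=16 → l++
[10,15] |-3|<=|3| out[5]=9 → r--
[10,14] |-3|>|1| out[4]=9 → l++

l=11, r=14, next write slot=3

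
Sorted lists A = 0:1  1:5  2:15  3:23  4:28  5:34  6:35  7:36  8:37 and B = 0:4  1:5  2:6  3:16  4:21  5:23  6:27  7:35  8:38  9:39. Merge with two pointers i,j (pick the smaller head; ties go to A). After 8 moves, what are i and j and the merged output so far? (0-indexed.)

i=3, j=5, merged so far=[1, 4, 5, 5, 6, 15, 16, 21]

[i=0,j=0] A[i]=1<=B[j]=4 take 1 → i++
[i=1,j=0] A[i]=5>B[j]=4 take 4 → j++
[i=1,j=1] A[i]=5<=B[j]=5 take 5 → i++
[i=2,j=1] A[i]=15>B[j]=5 take 5 → j++
[i=2,j=2] A[i]=15>B[j]=6 take 6 → j++
[i=2,j=3] A[i]=15<=B[j]=16 take 15 → i++
[i=3,j=3] A[i]=23>B[j]=16 take 16 → j++
[i=3,j=4] A[i]=23>B[j]=21 take 21 → j++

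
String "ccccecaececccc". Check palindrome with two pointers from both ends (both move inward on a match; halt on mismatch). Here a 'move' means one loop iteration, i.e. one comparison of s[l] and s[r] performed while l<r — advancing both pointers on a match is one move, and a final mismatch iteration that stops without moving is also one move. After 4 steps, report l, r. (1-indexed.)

l=5, r=10

l=1 r=14: 'c'=='c', l++,r--
l=2 r=13: 'c'=='c', l++,r--
l=3 r=12: 'c'=='c', l++,r--
l=4 r=11: 'c'=='c', l++,r--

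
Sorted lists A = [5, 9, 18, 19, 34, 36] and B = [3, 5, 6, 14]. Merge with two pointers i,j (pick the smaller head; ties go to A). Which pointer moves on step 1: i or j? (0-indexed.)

j

[i=0,j=0] A[i]=5>B[j]=3 take 3 → j++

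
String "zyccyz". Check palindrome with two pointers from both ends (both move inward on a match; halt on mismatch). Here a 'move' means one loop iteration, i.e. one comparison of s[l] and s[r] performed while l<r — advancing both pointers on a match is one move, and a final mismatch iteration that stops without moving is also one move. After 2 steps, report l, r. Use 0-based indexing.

l=2, r=3

l=0 r=5: 'z'=='z', l++,r--
l=1 r=4: 'y'=='y', l++,r--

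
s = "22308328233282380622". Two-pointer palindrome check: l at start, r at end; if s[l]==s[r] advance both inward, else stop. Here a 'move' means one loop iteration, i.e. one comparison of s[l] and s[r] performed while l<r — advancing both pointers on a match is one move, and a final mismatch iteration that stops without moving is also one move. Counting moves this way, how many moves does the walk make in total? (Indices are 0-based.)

[0,19] '2'=='2' → l++,r--
[1,18] '2'=='2' → l++,r--
[2,17] '3'!='6' → stop

3 moves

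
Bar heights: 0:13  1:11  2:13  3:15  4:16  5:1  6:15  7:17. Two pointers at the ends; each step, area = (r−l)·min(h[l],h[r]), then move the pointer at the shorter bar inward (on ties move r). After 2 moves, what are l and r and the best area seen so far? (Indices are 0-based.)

l=2, r=7, best area=91

l=0 r=7: min(13,17)*7=91 best=91 *, l++
l=1 r=7: min(11,17)*6=66 best=91, l++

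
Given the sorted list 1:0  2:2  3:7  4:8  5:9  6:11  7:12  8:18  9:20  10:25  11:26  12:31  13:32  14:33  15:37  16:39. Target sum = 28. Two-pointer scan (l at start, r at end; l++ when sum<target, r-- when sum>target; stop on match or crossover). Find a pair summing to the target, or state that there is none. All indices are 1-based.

(2, 26)

[1,16] 0+39=39 >28 → r--
[1,15] 0+37=37 >28 → r--
[1,14] 0+33=33 >28 → r--
[1,13] 0+32=32 >28 → r--
[1,12] 0+31=31 >28 → r--
[1,11] 0+26=26 <28 → l++
[2,11] 2+26=28 → found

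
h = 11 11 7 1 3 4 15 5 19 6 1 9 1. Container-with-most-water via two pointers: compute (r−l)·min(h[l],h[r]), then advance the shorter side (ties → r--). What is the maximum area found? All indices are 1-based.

l=1 r=13: min(11,1)*12=12 best=12 *, r--
l=1 r=12: min(11,9)*11=99 best=99 *, r--
l=1 r=11: min(11,1)*10=10 best=99, r--
l=1 r=10: min(11,6)*9=54 best=99, r--
l=1 r=9: min(11,19)*8=88 best=99, l++
l=2 r=9: min(11,19)*7=77 best=99, l++
l=3 r=9: min(7,19)*6=42 best=99, l++
l=4 r=9: min(1,19)*5=5 best=99, l++
l=5 r=9: min(3,19)*4=12 best=99, l++
l=6 r=9: min(4,19)*3=12 best=99, l++
l=7 r=9: min(15,19)*2=30 best=99, l++
l=8 r=9: min(5,19)*1=5 best=99, l++

max area = 99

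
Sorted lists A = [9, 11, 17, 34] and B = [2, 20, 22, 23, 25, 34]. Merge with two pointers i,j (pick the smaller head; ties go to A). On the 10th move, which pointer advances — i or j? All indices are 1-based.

j

i=1 j=1: A[i]=9>B[j]=2 take 2, j++
i=1 j=2: A[i]=9<=B[j]=20 take 9, i++
i=2 j=2: A[i]=11<=B[j]=20 take 11, i++
i=3 j=2: A[i]=17<=B[j]=20 take 17, i++
i=4 j=2: A[i]=34>B[j]=20 take 20, j++
i=4 j=3: A[i]=34>B[j]=22 take 22, j++
i=4 j=4: A[i]=34>B[j]=23 take 23, j++
i=4 j=5: A[i]=34>B[j]=25 take 25, j++
i=4 j=6: A[i]=34<=B[j]=34 take 34, i++
i=5 j=6: A done, take B[j]=34, j++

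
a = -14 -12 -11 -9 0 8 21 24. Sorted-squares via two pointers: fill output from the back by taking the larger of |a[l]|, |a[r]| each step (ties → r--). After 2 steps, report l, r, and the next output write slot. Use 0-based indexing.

l=0 r=7: |-14|<=|24| out[7]=576, r--
l=0 r=6: |-14|<=|21| out[6]=441, r--

l=0, r=5, next write slot=5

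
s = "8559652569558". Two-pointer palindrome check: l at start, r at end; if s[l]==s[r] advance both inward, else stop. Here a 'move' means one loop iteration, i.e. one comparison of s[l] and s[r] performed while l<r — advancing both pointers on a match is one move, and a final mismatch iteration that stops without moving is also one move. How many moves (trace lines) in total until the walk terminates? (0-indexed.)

l=0 r=12: '8'=='8', l++,r--
l=1 r=11: '5'=='5', l++,r--
l=2 r=10: '5'=='5', l++,r--
l=3 r=9: '9'=='9', l++,r--
l=4 r=8: '6'=='6', l++,r--
l=5 r=7: '5'=='5', l++,r--

6 moves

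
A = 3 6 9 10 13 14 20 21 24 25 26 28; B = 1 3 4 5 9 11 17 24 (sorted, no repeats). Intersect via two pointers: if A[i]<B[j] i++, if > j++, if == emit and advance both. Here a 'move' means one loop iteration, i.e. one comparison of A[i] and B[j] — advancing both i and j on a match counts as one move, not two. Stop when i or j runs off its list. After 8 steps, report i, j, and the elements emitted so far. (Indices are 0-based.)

i=4, j=6, emitted=[3, 9]

i=0 j=0: 3>1, j++
i=0 j=1: 3==3 emit, i++,j++
i=1 j=2: 6>4, j++
i=1 j=3: 6>5, j++
i=1 j=4: 6<9, i++
i=2 j=4: 9==9 emit, i++,j++
i=3 j=5: 10<11, i++
i=4 j=5: 13>11, j++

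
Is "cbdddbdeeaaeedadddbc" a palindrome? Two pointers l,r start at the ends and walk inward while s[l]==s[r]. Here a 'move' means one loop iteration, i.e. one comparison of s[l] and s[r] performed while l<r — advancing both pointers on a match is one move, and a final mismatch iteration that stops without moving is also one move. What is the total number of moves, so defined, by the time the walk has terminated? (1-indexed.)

[1,20] 'c'=='c' → l++,r--
[2,19] 'b'=='b' → l++,r--
[3,18] 'd'=='d' → l++,r--
[4,17] 'd'=='d' → l++,r--
[5,16] 'd'=='d' → l++,r--
[6,15] 'b'!='a' → stop

6 moves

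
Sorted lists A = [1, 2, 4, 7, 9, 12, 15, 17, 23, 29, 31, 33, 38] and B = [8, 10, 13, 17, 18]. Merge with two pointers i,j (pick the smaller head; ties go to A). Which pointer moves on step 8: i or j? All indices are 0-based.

i=0 j=0: A[i]=1<=B[j]=8 take 1, i++
i=1 j=0: A[i]=2<=B[j]=8 take 2, i++
i=2 j=0: A[i]=4<=B[j]=8 take 4, i++
i=3 j=0: A[i]=7<=B[j]=8 take 7, i++
i=4 j=0: A[i]=9>B[j]=8 take 8, j++
i=4 j=1: A[i]=9<=B[j]=10 take 9, i++
i=5 j=1: A[i]=12>B[j]=10 take 10, j++
i=5 j=2: A[i]=12<=B[j]=13 take 12, i++

i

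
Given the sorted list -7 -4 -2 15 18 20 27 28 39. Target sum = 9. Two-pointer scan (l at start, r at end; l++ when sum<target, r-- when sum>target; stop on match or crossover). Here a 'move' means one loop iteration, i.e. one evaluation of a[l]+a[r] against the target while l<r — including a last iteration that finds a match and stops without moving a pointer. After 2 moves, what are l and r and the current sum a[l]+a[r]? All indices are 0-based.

l=0, r=6, sum=20

[0,8] -7+39=32 >9 → r--
[0,7] -7+28=21 >9 → r--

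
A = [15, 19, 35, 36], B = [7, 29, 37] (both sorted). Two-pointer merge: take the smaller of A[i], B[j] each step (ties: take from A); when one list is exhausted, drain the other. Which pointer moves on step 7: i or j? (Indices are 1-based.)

[i=1,j=1] A[i]=15>B[j]=7 take 7 → j++
[i=1,j=2] A[i]=15<=B[j]=29 take 15 → i++
[i=2,j=2] A[i]=19<=B[j]=29 take 19 → i++
[i=3,j=2] A[i]=35>B[j]=29 take 29 → j++
[i=3,j=3] A[i]=35<=B[j]=37 take 35 → i++
[i=4,j=3] A[i]=36<=B[j]=37 take 36 → i++
[i=5,j=3] A done, take B[j]=37 → j++

j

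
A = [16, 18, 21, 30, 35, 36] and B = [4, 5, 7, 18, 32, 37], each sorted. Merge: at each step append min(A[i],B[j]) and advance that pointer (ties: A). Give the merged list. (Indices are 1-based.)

[4, 5, 7, 16, 18, 18, 21, 30, 32, 35, 36, 37]

i=1 j=1: A[i]=16>B[j]=4 take 4, j++
i=1 j=2: A[i]=16>B[j]=5 take 5, j++
i=1 j=3: A[i]=16>B[j]=7 take 7, j++
i=1 j=4: A[i]=16<=B[j]=18 take 16, i++
i=2 j=4: A[i]=18<=B[j]=18 take 18, i++
i=3 j=4: A[i]=21>B[j]=18 take 18, j++
i=3 j=5: A[i]=21<=B[j]=32 take 21, i++
i=4 j=5: A[i]=30<=B[j]=32 take 30, i++
i=5 j=5: A[i]=35>B[j]=32 take 32, j++
i=5 j=6: A[i]=35<=B[j]=37 take 35, i++
i=6 j=6: A[i]=36<=B[j]=37 take 36, i++
i=7 j=6: A done, take B[j]=37, j++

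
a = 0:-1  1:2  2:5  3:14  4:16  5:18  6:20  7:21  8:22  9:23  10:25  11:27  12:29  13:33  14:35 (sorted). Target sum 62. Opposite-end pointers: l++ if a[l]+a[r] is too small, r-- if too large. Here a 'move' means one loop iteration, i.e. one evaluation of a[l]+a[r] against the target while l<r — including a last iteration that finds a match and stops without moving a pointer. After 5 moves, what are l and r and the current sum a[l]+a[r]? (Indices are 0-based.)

[0,14] -1+35=34 <62 → l++
[1,14] 2+35=37 <62 → l++
[2,14] 5+35=40 <62 → l++
[3,14] 14+35=49 <62 → l++
[4,14] 16+35=51 <62 → l++

l=5, r=14, sum=53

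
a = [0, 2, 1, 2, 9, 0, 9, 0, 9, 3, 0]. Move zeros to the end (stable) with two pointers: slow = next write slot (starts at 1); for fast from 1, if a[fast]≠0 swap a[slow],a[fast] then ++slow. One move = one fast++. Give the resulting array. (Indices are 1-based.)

(s=1,f=1) a[fast]=0 → fast++
(s=1,f=2) a[fast]=2≠0 swap→a[1]=2 → slow++,fast++
(s=2,f=3) a[fast]=1≠0 swap→a[2]=1 → slow++,fast++
(s=3,f=4) a[fast]=2≠0 swap→a[3]=2 → slow++,fast++
(s=4,f=5) a[fast]=9≠0 swap→a[4]=9 → slow++,fast++
(s=5,f=6) a[fast]=0 → fast++
(s=5,f=7) a[fast]=9≠0 swap→a[5]=9 → slow++,fast++
(s=6,f=8) a[fast]=0 → fast++
(s=6,f=9) a[fast]=9≠0 swap→a[6]=9 → slow++,fast++
(s=7,f=10) a[fast]=3≠0 swap→a[7]=3 → slow++,fast++
(s=8,f=11) a[fast]=0 → fast++

[2, 1, 2, 9, 9, 9, 3, 0, 0, 0, 0]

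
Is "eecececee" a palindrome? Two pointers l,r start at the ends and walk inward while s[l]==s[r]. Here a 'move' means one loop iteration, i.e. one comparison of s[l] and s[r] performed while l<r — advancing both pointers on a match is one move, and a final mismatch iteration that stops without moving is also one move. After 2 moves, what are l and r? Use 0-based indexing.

l=2, r=6

[0,8] 'e'=='e' → l++,r--
[1,7] 'e'=='e' → l++,r--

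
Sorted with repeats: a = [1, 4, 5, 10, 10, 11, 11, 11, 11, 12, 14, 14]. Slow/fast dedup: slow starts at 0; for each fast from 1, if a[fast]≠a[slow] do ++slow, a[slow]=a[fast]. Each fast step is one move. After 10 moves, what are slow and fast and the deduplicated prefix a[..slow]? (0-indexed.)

slow=6, fast=11, prefix=[1, 4, 5, 10, 11, 12, 14]

slow=0 fast=1: a[fast]=4≠a[slow]=1 write a[1]=4, slow++,fast++
slow=1 fast=2: a[fast]=5≠a[slow]=4 write a[2]=5, slow++,fast++
slow=2 fast=3: a[fast]=10≠a[slow]=5 write a[3]=10, slow++,fast++
slow=3 fast=4: a[fast]=10=a[slow] dup, fast++
slow=3 fast=5: a[fast]=11≠a[slow]=10 write a[4]=11, slow++,fast++
slow=4 fast=6: a[fast]=11=a[slow] dup, fast++
slow=4 fast=7: a[fast]=11=a[slow] dup, fast++
slow=4 fast=8: a[fast]=11=a[slow] dup, fast++
slow=4 fast=9: a[fast]=12≠a[slow]=11 write a[5]=12, slow++,fast++
slow=5 fast=10: a[fast]=14≠a[slow]=12 write a[6]=14, slow++,fast++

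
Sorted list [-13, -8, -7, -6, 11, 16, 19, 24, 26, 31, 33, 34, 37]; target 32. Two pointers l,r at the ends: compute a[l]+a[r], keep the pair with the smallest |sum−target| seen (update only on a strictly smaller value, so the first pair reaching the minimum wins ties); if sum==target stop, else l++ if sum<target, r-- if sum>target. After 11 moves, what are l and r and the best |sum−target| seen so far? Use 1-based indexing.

l=1 r=13: -13+37=24 d=8 *, l++
l=2 r=13: -8+37=29 d=3 *, l++
l=3 r=13: -7+37=30 d=2 *, l++
l=4 r=13: -6+37=31 d=1 *, l++
l=5 r=13: 11+37=48 d=16, r--
l=5 r=12: 11+34=45 d=13, r--
l=5 r=11: 11+33=44 d=12, r--
l=5 r=10: 11+31=42 d=10, r--
l=5 r=9: 11+26=37 d=5, r--
l=5 r=8: 11+24=35 d=3, r--
l=5 r=7: 11+19=30 d=2, l++

l=6, r=7, best |Δ|=1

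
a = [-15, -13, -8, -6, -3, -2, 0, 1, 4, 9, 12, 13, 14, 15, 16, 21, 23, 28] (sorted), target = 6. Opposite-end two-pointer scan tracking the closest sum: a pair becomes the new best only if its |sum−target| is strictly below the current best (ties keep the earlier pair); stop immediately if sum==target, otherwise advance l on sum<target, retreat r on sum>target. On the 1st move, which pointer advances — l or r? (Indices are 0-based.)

r

[0,17] -15+28=13 d=7 * → r--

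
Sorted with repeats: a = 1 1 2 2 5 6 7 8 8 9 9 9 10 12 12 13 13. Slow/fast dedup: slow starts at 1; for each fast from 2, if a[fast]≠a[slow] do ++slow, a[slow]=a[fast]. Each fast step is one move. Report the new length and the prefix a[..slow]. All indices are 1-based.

length 10; prefix = [1, 2, 5, 6, 7, 8, 9, 10, 12, 13]

(s=1,f=2) a[fast]=1=a[slow] dup → fast++
(s=1,f=3) a[fast]=2≠a[slow]=1 write a[2]=2 → slow++,fast++
(s=2,f=4) a[fast]=2=a[slow] dup → fast++
(s=2,f=5) a[fast]=5≠a[slow]=2 write a[3]=5 → slow++,fast++
(s=3,f=6) a[fast]=6≠a[slow]=5 write a[4]=6 → slow++,fast++
(s=4,f=7) a[fast]=7≠a[slow]=6 write a[5]=7 → slow++,fast++
(s=5,f=8) a[fast]=8≠a[slow]=7 write a[6]=8 → slow++,fast++
(s=6,f=9) a[fast]=8=a[slow] dup → fast++
(s=6,f=10) a[fast]=9≠a[slow]=8 write a[7]=9 → slow++,fast++
(s=7,f=11) a[fast]=9=a[slow] dup → fast++
(s=7,f=12) a[fast]=9=a[slow] dup → fast++
(s=7,f=13) a[fast]=10≠a[slow]=9 write a[8]=10 → slow++,fast++
(s=8,f=14) a[fast]=12≠a[slow]=10 write a[9]=12 → slow++,fast++
(s=9,f=15) a[fast]=12=a[slow] dup → fast++
(s=9,f=16) a[fast]=13≠a[slow]=12 write a[10]=13 → slow++,fast++
(s=10,f=17) a[fast]=13=a[slow] dup → fast++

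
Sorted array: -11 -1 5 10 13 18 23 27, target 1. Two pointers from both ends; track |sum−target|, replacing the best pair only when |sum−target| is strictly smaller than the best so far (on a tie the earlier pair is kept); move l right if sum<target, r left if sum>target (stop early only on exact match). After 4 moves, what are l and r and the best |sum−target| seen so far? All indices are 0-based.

l=0, r=3, best |Δ|=1

[0,7] -11+27=16 d=15 * → r--
[0,6] -11+23=12 d=11 * → r--
[0,5] -11+18=7 d=6 * → r--
[0,4] -11+13=2 d=1 * → r--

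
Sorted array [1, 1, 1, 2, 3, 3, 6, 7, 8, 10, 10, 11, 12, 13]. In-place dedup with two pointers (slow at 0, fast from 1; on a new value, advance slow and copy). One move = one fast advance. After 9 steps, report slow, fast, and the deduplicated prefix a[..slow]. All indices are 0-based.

(s=0,f=1) a[fast]=1=a[slow] dup → fast++
(s=0,f=2) a[fast]=1=a[slow] dup → fast++
(s=0,f=3) a[fast]=2≠a[slow]=1 write a[1]=2 → slow++,fast++
(s=1,f=4) a[fast]=3≠a[slow]=2 write a[2]=3 → slow++,fast++
(s=2,f=5) a[fast]=3=a[slow] dup → fast++
(s=2,f=6) a[fast]=6≠a[slow]=3 write a[3]=6 → slow++,fast++
(s=3,f=7) a[fast]=7≠a[slow]=6 write a[4]=7 → slow++,fast++
(s=4,f=8) a[fast]=8≠a[slow]=7 write a[5]=8 → slow++,fast++
(s=5,f=9) a[fast]=10≠a[slow]=8 write a[6]=10 → slow++,fast++

slow=6, fast=10, prefix=[1, 2, 3, 6, 7, 8, 10]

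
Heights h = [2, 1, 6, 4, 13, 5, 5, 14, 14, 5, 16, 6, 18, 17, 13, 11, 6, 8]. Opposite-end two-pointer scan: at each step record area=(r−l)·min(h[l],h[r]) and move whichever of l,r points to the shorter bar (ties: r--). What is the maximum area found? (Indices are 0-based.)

max area = 130

l=0 r=17: min(2,8)*17=34 best=34 *, l++
l=1 r=17: min(1,8)*16=16 best=34, l++
l=2 r=17: min(6,8)*15=90 best=90 *, l++
l=3 r=17: min(4,8)*14=56 best=90, l++
l=4 r=17: min(13,8)*13=104 best=104 *, r--
l=4 r=16: min(13,6)*12=72 best=104, r--
l=4 r=15: min(13,11)*11=121 best=121 *, r--
l=4 r=14: min(13,13)*10=130 best=130 *, r--
l=4 r=13: min(13,17)*9=117 best=130, l++
l=5 r=13: min(5,17)*8=40 best=130, l++
l=6 r=13: min(5,17)*7=35 best=130, l++
l=7 r=13: min(14,17)*6=84 best=130, l++
l=8 r=13: min(14,17)*5=70 best=130, l++
l=9 r=13: min(5,17)*4=20 best=130, l++
l=10 r=13: min(16,17)*3=48 best=130, l++
l=11 r=13: min(6,17)*2=12 best=130, l++
l=12 r=13: min(18,17)*1=17 best=130, r--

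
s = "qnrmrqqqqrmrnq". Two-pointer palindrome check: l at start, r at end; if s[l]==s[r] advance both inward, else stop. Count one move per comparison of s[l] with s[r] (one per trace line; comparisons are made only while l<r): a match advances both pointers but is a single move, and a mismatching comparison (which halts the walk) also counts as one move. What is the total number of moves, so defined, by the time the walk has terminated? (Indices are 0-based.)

7 moves

[0,13] 'q'=='q' → l++,r--
[1,12] 'n'=='n' → l++,r--
[2,11] 'r'=='r' → l++,r--
[3,10] 'm'=='m' → l++,r--
[4,9] 'r'=='r' → l++,r--
[5,8] 'q'=='q' → l++,r--
[6,7] 'q'=='q' → l++,r--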